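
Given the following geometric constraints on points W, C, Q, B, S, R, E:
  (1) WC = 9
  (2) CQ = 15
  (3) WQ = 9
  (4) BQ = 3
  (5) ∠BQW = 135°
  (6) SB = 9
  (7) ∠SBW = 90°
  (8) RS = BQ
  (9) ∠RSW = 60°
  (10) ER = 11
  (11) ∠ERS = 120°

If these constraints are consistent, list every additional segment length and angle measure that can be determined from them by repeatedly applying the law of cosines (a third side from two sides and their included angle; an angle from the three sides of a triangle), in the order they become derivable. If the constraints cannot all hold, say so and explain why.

The constraints are consistent. Derivable facts, in order:
After 1 step:
- SE = √163
- WB ≈ 11.32
- ∠CQW = 33.56°
- ∠CWQ = 112.89°
- ∠QCW = 33.56°
After 2 steps:
- WS ≈ 14.46
- ∠BWQ = 10.8°
- ∠ESR = 48.26°
- ∠QBW = 34.2°
- ∠RES = 11.74°
After 3 steps:
- WR ≈ 13.22
- ∠BSW = 51.52°
- ∠BWS = 38.48°
After 4 steps:
- ∠RWS = 11.33°
- ∠SRW = 108.67°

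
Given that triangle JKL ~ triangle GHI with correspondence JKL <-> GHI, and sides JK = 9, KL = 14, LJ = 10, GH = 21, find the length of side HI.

Similar triangles have proportional sides. Setting up the proportion:
GH / JK = HI / KL
21 / 9 = HI / 14
HI = 14 * 21 / 9 = 98/3.

98/3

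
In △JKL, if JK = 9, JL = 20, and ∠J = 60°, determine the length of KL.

Law of cosines: KL^2 = 9^2 + 20^2 - 2(9)(20)cos(60°) = 301, so KL = sqrt(301).

sqrt(301)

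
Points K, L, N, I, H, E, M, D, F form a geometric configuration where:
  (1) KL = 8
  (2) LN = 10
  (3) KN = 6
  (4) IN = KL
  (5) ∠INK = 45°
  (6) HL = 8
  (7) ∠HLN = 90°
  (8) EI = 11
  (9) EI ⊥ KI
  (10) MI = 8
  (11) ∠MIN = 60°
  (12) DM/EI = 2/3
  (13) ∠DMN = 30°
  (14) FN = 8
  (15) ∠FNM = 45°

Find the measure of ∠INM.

From the given relations: IN = KL = 8.
Step 1: By the law of cosines on triangle NIM: NM² = 8² + 8² − 2·8·8·cos(60°) = 64, so NM = 8.
Step 2: By the inverse law of cosines on triangle INM: cos(∠INM) = (8² + 8² − 8²) / (2·8·8) = 64/128 = 0.5, so ∠INM = 60°.

Therefore, the measure of angle ∠INM = 60°.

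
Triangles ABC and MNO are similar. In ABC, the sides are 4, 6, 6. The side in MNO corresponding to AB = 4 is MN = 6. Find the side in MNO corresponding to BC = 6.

Similar triangles have proportional sides. Setting up the proportion:
MN / AB = NO / BC
6 / 4 = NO / 6
NO = 6 * 6 / 4 = 9.

9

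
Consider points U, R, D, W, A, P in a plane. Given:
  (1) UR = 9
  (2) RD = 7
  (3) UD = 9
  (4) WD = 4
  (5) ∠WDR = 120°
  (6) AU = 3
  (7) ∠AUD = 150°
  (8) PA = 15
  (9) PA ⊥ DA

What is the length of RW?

Step 1: By the law of cosines on triangle RDW: RW² = 7² + 4² − 2·7·4·cos(120°) = 93, so RW = √93.

Therefore, the length of RW = √93.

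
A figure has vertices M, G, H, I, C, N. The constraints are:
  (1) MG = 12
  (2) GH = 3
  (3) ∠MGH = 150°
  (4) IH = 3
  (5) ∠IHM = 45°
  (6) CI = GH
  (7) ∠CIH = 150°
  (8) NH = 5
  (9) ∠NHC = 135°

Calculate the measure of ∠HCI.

From the given relations: CI = GH = 3.
Step 1: By the law of cosines on triangle CIH: CH² = 3² + 3² − 2·3·3·cos(150°) = 33.59, so CH ≈ 5.8.
Step 2: By the inverse law of cosines on triangle HCI: cos(∠HCI) = (5.8² + 3² − 3²) / (2·5.8·3) = 33.59/34.77 = 0.9659, so ∠HCI = 15°.

Therefore, the measure of angle ∠HCI = 15°.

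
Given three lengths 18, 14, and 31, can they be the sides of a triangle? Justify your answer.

Yes.
The triangle inequality requires that the sum of any two sides exceeds the third.
Here 14 + 18 = 32 > 31, so the condition is met.

Yes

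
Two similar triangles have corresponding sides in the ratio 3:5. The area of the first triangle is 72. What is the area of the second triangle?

For similar figures, the area ratio equals the square of the side ratio.
Side ratio (the first triangle to the second triangle) = 3:5, so area ratio = 3^2:5^2 = 9:25.
If the area of the first triangle is 72, then the area of the second triangle = 72 * (25/9) = 200.

200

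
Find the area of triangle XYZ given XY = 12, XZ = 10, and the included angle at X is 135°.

Area = (1/2)(12)(10) sin(135°) = (1/2)(12)(10)(sqrt(2)/2) = 30*sqrt(2)

30*sqrt(2)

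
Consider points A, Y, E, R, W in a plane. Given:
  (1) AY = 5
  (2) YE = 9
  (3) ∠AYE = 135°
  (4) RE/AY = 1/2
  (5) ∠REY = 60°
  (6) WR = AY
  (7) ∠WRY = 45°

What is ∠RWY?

From the given relations: RE = 1/2·AY = 1/2·5 ≈ 2.5; WR = AY = 5.
Step 1: By the law of cosines on triangle REY: RY² = 2.5² + 9² − 2·2.5·9·cos(60°) = 64.75, so RY ≈ 8.05.
Step 2: By the law of cosines on triangle WRY: WY² = 5² + 8.05² − 2·5·8.05·cos(45°) = 32.85, so WY ≈ 5.73.
Step 3: By the inverse law of cosines on triangle RWY: cos(∠RWY) = (5² + 5.73² − 8.05²) / (2·5·5.73) = -6.9/57.32 = -0.1204, so ∠RWY = 96.91°.

Therefore, the measure of angle ∠RWY = 96.91°.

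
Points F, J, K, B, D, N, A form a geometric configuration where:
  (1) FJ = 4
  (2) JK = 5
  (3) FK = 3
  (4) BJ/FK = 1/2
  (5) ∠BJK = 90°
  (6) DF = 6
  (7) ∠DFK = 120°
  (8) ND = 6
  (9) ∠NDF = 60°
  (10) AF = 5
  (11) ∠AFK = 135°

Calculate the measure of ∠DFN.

Step 1: By the law of cosines on triangle FDN: FN² = 6² + 6² − 2·6·6·cos(60°) = 36, so FN = 6.
Step 2: By the inverse law of cosines on triangle DFN: cos(∠DFN) = (6² + 6² − 6²) / (2·6·6) = 36/72 = 0.5, so ∠DFN = 60°.

Therefore, the measure of angle ∠DFN = 60°.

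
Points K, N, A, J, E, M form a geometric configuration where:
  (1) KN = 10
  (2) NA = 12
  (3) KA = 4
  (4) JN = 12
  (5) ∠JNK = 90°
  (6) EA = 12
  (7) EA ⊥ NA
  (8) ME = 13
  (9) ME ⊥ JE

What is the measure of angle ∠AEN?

Step 1: By the law of cosines on triangle EAN: EN² = 12² + 12² − 2·12·12·cos(90°) = 288, so EN = 12·√2.
Step 2: By the inverse law of cosines on triangle AEN: cos(∠AEN) = (12² + (12·√2)² − 12²) / (2·12·12·√2) = 288/407.29 = 0.7071, so ∠AEN = 45°.

Therefore, the measure of angle ∠AEN = 45°.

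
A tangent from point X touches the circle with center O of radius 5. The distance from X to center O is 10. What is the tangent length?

The tangent, radius, and line from the external point to the center form a right triangle.
The right angle is where the tangent meets the radius.
By the Pythagorean theorem: tangent² + 5² = 10²
tangent² = 100 - 25 = 75
tangent = 5*sqrt(3)

5*sqrt(3)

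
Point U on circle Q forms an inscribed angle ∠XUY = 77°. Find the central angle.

By the inscribed angle theorem, the central angle is twice the inscribed angle.
Central angle = 2 × 77° = 154°

154°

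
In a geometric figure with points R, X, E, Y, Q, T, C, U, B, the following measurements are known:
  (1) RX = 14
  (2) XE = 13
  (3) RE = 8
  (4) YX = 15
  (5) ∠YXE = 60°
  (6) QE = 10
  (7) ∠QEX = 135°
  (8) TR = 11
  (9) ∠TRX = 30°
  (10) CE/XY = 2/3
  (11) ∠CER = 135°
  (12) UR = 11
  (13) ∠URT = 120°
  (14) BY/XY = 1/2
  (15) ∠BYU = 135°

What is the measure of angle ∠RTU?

Step 1: By the law of cosines on triangle TRU: TU² = 11² + 11² − 2·11·11·cos(120°) = 363, so TU = 11·√3.
Step 2: By the inverse law of cosines on triangle RTU: cos(∠RTU) = (11² + (11·√3)² − 11²) / (2·11·11·√3) = 363/419.16 = 0.866, so ∠RTU = 30°.

Therefore, the measure of angle ∠RTU = 30°.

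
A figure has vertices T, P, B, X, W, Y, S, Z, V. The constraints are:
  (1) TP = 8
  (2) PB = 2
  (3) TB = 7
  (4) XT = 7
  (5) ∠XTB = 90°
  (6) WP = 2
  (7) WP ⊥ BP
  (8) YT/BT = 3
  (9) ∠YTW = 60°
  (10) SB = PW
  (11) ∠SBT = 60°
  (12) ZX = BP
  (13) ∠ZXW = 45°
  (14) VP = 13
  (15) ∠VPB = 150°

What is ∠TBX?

Step 1: By the law of cosines on triangle BTX: BX² = 7² + 7² − 2·7·7·cos(90°) = 98, so BX = 7·√2.
Step 2: By the inverse law of cosines on triangle TBX: cos(∠TBX) = (7² + (7·√2)² − 7²) / (2·7·7·√2) = 98/138.59 = 0.7071, so ∠TBX = 45°.

Therefore, the measure of angle ∠TBX = 45°.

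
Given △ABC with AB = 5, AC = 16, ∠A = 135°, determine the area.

When two sides and the included angle are known, the area formula is (1/2)ab sin(C).
The height from one side to the opposite vertex is 16 sin(135°) = 8*sqrt(2).
Area = (1/2) * 5 * 8*sqrt(2) = 20*sqrt(2).

20*sqrt(2)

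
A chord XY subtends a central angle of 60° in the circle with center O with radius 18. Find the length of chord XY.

Chord length = 2r sin(θ/2)
= 2 × 18 × sin(60°/2)
= 2 × 18 × sin(30°)
= 18

18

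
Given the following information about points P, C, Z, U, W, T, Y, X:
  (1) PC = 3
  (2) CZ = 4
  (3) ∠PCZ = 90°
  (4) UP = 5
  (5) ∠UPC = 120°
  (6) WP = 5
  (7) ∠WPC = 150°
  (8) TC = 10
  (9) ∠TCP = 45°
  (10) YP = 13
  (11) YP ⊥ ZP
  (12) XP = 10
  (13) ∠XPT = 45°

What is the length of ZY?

Step 1: By the law of cosines on triangle ZCP: ZP² = 4² + 3² − 2·4·3·cos(90°) = 25, so ZP = 5.
Step 2: By the law of cosines on triangle ZPY: ZY² = 5² + 13² − 2·5·13·cos(90°) = 194, so ZY = √194.

Therefore, the length of ZY = √194.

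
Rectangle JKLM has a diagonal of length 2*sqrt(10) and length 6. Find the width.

The diagonal of a rectangle forms a right triangle with the two sides.
Rearranging the Pythagorean theorem: missing side = sqrt(d^2 - known^2).
= sqrt(40 - 36) = sqrt(4) = 2.

2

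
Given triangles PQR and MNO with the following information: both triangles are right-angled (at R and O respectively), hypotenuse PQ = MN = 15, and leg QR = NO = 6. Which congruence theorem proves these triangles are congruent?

The given information matches HL: The hypotenuse and one leg of two right triangles are equal (Hypotenuse-Leg).

HL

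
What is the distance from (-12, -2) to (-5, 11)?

d = sqrt((-5 - -12)^2 + (11 - -2)^2)
d = sqrt(7^2 + 13^2)
d = sqrt(49 + 169)
d = sqrt(218)

sqrt(218)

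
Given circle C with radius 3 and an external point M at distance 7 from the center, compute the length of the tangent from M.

Let T be the point of tangency. Then CT ⊥ MT (radius ⊥ tangent).
In right triangle CTM: CM² = CT² + MT²
7² = 3² + MT²
MT² = 40, MT = 2*sqrt(10)

2*sqrt(10)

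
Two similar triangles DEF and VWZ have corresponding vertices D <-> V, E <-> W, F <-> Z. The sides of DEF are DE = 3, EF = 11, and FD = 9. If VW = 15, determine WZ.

Similar triangles have proportional sides. Setting up the proportion:
VW / DE = WZ / EF
15 / 3 = WZ / 11
WZ = 11 * 15 / 3 = 55.

55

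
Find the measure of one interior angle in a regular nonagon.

Each interior angle of a regular n-gon is (n - 2) * 180 / n.
For n = 9: (9 - 2) * 180 / 9 = 1260/9 = 140 degrees.

140 degrees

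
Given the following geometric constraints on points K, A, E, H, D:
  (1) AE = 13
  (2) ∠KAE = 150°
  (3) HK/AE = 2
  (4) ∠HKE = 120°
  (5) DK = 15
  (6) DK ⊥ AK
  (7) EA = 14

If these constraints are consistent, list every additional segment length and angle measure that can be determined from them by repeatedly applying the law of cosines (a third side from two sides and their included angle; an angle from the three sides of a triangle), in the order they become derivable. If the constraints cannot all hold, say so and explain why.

These constraints are not satisfiable: (1) AE = 13 and (7) EA = 14 assign two different lengths to the same segment. No planar figure meets all of them, so nothing further can be derived.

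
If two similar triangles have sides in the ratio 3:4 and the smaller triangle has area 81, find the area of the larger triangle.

Area ratio = (3/4)^2 = 9/16. Area of the larger triangle = 81 * 16/9 = 144.

144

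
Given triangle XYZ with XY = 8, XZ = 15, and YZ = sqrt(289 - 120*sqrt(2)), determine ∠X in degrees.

When all three sides of a triangle are known, the law of cosines can be rearranged to find any angle.
cos(C) = (a² + b² - c²) / (2ab) gives cos(X) = sqrt(2)/2.
Taking the inverse cosine: X = 45°.

45°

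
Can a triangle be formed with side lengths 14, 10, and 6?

Yes.
The triangle inequality requires that the sum of any two sides exceeds the third.
Here 6 + 10 = 16 > 14, so the condition is met.

Yes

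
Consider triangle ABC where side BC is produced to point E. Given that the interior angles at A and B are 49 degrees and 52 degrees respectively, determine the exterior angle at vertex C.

By the exterior angle theorem, an exterior angle of a triangle equals the sum of the two remote interior angles.
Exterior angle = angle A + angle B
Exterior angle = 49 + 52 = 101 degrees

101 degrees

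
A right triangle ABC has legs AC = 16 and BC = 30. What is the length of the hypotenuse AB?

AB = sqrt(16^2 + 30^2) = sqrt(1156) = 34

34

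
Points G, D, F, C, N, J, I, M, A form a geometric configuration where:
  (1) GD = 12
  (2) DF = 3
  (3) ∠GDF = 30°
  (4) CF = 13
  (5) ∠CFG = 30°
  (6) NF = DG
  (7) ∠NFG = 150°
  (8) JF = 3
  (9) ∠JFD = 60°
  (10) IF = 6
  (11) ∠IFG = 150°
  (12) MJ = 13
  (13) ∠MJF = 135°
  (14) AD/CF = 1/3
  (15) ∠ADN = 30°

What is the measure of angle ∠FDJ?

Step 1: By the law of cosines on triangle DFJ: DJ² = 3² + 3² − 2·3·3·cos(60°) = 9, so DJ = 3.
Step 2: By the inverse law of cosines on triangle FDJ: cos(∠FDJ) = (3² + 3² − 3²) / (2·3·3) = 9/18 = 0.5, so ∠FDJ = 60°.

Therefore, the measure of angle ∠FDJ = 60°.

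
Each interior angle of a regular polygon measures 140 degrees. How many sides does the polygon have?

Each interior angle of a regular n-gon is (n - 2) * 180 / n.
Setting this equal to 140:
(n - 2) * 180 / n = 140
Each exterior angle = 180 - 140 = 40 degrees.
Since exterior angles sum to 360: n = 360 / 40 = 9.

9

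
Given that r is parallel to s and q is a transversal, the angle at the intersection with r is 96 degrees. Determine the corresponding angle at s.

When a transversal crosses parallel lines, angles in the same position at each intersection are called corresponding angles.
These are always equal, so the answer is 96 degrees.

96 degrees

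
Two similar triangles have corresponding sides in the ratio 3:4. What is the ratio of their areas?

The ratio of areas of similar triangles equals the square of the side ratio.
Side ratio = 3:4
Area ratio = (3/4)^2 = 9/16 = 9:16

9:16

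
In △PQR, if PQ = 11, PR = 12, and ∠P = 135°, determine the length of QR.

Law of cosines: QR^2 = 11^2 + 12^2 - 2(11)(12)cos(135°) = 132*sqrt(2) + 265, so QR = sqrt(132*sqrt(2) + 265).

sqrt(132*sqrt(2) + 265)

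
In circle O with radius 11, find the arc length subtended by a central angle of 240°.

Arc length = 2πr × θ/360
= 2π × 11 × 2/3
= 44*pi/3

44*pi/3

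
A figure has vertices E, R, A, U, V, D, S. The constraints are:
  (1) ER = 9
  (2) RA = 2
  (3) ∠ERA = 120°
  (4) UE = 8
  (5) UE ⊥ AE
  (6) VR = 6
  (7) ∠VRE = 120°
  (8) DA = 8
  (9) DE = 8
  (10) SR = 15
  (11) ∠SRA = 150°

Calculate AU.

Step 1: By the law of cosines on triangle ERA: EA² = 9² + 2² − 2·9·2·cos(120°) = 103, so EA = √103.
Step 2: By the law of cosines on triangle AEU: AU² = √103² + 8² − 2·√103·8·cos(90°) = 167, so AU = √167.

Therefore, the length of AU = √167.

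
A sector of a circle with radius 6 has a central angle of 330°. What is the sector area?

The full circle has area πr² = π(6)² = 36*pi.
The sector covers 330° out of 360°, a fraction of 11/12.
Sector area = 36*pi × 11/12 = 33*pi.

33*pi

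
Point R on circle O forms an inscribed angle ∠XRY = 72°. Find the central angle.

Central angle = 2 × 72° = 144° (inscribed angle theorem).

144°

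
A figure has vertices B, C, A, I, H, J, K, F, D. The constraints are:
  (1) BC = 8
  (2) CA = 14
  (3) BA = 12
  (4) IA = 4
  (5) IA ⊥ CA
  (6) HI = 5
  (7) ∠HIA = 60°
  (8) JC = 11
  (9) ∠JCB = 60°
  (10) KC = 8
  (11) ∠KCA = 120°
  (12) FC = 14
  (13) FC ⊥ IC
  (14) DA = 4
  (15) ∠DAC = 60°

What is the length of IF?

Step 1: By the law of cosines on triangle CAI: CI² = 14² + 4² − 2·14·4·cos(90°) = 212, so CI = 2·√53.
Step 2: By the law of cosines on triangle ICF: IF² = (2·√53)² + 14² − 2·2·√53·14·cos(90°) = 408, so IF = 2·√102.

Therefore, the length of IF = 2·√102.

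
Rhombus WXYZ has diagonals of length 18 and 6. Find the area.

Area of a rhombus = (d1 * d2) / 2
Area = (18 * 6) / 2
Area = 108 / 2
Area = 54

54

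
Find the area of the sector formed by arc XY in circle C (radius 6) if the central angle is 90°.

Sector area = π(6²)(1/4) = 9*pi

9*pi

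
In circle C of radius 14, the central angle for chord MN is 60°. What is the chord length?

Chord = 2(14) sin(30°) = 14

14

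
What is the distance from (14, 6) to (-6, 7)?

The horizontal distance is |-6 - 14| = 20 and the vertical distance is |7 - 6| = 1.
By the Pythagorean theorem, d = sqrt(20^2 + 1^2) = sqrt(401).

sqrt(401)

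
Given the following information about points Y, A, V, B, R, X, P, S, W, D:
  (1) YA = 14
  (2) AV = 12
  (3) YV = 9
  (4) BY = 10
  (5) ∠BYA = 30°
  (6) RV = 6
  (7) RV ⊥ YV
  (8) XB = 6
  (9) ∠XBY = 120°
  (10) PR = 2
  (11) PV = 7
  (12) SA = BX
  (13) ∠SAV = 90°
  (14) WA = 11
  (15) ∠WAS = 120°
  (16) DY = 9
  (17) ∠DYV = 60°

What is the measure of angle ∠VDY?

Step 1: By the law of cosines on triangle DYV: DV² = 9² + 9² − 2·9·9·cos(60°) = 81, so DV = 9.
Step 2: By the inverse law of cosines on triangle VDY: cos(∠VDY) = (9² + 9² − 9²) / (2·9·9) = 81/162 = 0.5, so ∠VDY = 60°.

Therefore, the measure of angle ∠VDY = 60°.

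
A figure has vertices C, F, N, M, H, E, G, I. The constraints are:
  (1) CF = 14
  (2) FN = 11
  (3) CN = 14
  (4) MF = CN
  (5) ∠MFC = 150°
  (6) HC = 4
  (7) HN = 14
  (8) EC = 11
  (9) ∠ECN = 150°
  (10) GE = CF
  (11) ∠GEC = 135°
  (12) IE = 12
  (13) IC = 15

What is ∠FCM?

From the given relations: MF = CN = 14.
Step 1: By the law of cosines on triangle CFM: CM² = 14² + 14² − 2·14·14·cos(150°) = 731.48, so CM ≈ 27.05.
Step 2: By the inverse law of cosines on triangle FCM: cos(∠FCM) = (14² + 27.05² − 14²) / (2·14·27.05) = 731.48/757.29 = 0.9659, so ∠FCM = 15°.

Therefore, the measure of angle ∠FCM = 15°.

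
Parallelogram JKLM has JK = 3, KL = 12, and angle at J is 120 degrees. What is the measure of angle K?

Consecutive angles are supplementary: angle K = 180 - 120 = 60 degrees.

60 degrees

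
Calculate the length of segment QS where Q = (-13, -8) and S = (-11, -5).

The horizontal distance is |-11 - -13| = 2 and the vertical distance is |-5 - -8| = 3.
By the Pythagorean theorem, d = sqrt(2^2 + 3^2) = sqrt(13).

sqrt(13)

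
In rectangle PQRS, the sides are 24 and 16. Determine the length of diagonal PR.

d = sqrt(24^2 + 16^2) = sqrt(832) = 8*sqrt(13)

8*sqrt(13)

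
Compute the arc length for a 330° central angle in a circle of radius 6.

Arc length = 2πr × θ/360
= 2π × 6 × 11/12
= 11*pi

11*pi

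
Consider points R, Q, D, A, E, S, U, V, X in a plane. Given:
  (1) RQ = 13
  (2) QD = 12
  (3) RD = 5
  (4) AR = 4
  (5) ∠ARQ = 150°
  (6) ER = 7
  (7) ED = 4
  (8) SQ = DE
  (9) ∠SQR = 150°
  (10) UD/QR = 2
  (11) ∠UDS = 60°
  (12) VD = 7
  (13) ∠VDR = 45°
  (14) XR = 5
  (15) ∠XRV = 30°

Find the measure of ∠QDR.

Step 1: By the inverse law of cosines on triangle QDR: cos(∠QDR) = (12² + 5² − 13²) / (2·12·5) = 0/120 = 0, so ∠QDR = 90°.

Therefore, the measure of angle ∠QDR = 90°.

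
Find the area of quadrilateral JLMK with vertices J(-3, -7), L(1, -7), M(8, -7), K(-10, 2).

The Shoelace formula works by pairing each vertex with the next (cycling back to the first).
For each pair, compute x_i*y_(i+1) - x_(i+1)*y_i:
  (-3*-7 - 1*-7) = 28
  (1*-7 - 8*-7) = 49
  (8*2 - -10*-7) = -54
  (-10*-7 - -3*2) = 76
Taking half the absolute value of the total: Area = (1/2)(99) = 99/2.

99/2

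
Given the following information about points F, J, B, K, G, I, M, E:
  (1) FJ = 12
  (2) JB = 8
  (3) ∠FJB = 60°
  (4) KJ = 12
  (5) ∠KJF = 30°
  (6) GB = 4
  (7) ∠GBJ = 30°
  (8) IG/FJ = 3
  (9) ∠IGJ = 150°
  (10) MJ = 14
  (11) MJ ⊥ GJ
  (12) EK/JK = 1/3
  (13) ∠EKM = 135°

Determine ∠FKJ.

Step 1: By the law of cosines on triangle KJF: KF² = 12² + 12² − 2·12·12·cos(30°) = 38.58, so KF ≈ 6.21.
Step 2: By the inverse law of cosines on triangle FKJ: cos(∠FKJ) = (6.21² + 12² − 12²) / (2·6.21·12) = 38.58/149.08 = 0.2588, so ∠FKJ = 75°.

Therefore, the measure of angle ∠FKJ = 75°.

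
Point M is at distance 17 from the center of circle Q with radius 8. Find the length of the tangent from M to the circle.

tangent = √(d² - r²) = √(17² - 8²) = √(289 - 64) = √225 = 15

15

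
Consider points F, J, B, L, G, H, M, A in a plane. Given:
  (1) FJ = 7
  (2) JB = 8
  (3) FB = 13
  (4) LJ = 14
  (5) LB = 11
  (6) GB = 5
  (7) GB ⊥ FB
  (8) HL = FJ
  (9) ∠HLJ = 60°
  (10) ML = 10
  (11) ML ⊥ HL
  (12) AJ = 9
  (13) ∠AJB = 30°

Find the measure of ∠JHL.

From the given relations: HL = FJ = 7.
Step 1: By the law of cosines on triangle HLJ: HJ² = 7² + 14² − 2·7·14·cos(60°) = 147, so HJ = 7·√3.
Step 2: By the inverse law of cosines on triangle JHL: cos(∠JHL) = ((7·√3)² + 7² − 14²) / (2·7·√3·7) = 0/169.74 = 0, so ∠JHL = 90°.

Therefore, the measure of angle ∠JHL = 90°.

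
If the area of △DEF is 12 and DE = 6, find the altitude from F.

Rearranging the area formula Area = (1/2) * base * height:
height = 2 * Area / base = 2 * 12 / 6 = 4.

4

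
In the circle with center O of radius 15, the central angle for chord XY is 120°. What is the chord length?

Chord length = 2r sin(θ/2)
= 2 × 15 × sin(120°/2)
= 2 × 15 × sin(60°)
= 15*sqrt(3)

15*sqrt(3)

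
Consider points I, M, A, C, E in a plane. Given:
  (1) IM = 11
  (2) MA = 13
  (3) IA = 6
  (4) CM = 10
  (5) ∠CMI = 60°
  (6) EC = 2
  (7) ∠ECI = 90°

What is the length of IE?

Step 1: By the law of cosines on triangle CMI: CI² = 10² + 11² − 2·10·11·cos(60°) = 111, so CI = √111.
Step 2: By the law of cosines on triangle ICE: IE² = √111² + 2² − 2·√111·2·cos(90°) = 115, so IE = √115.

Therefore, the length of IE = √115.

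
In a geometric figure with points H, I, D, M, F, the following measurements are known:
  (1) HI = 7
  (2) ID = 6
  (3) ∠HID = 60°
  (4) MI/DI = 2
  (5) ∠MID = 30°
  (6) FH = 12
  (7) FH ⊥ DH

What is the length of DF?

Step 1: By the law of cosines on triangle DIH: DH² = 6² + 7² − 2·6·7·cos(60°) = 43, so DH = √43.
Step 2: By the law of cosines on triangle DHF: DF² = √43² + 12² − 2·√43·12·cos(90°) = 187, so DF = √187.

Therefore, the length of DF = √187.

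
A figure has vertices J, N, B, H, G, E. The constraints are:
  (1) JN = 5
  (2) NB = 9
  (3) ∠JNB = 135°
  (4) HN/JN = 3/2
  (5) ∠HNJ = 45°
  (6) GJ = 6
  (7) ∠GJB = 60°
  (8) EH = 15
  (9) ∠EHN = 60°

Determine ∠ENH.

From the given relations: HN = 3/2·JN = 3/2·5 ≈ 7.5.
Step 1: By the law of cosines on triangle NHE: NE² = 7.5² + 15² − 2·7.5·15·cos(60°) = 168.75, so NE ≈ 12.99.
Step 2: By the inverse law of cosines on triangle ENH: cos(∠ENH) = (12.99² + 7.5² − 15²) / (2·12.99·7.5) = 0/194.86 = 0, so ∠ENH = 90°.

Therefore, the measure of angle ∠ENH = 90°.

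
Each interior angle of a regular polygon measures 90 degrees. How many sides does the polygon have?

Each interior angle of a regular n-gon is (n - 2) * 180 / n.
Setting this equal to 90:
(n - 2) * 180 / n = 90
Each exterior angle = 180 - 90 = 90 degrees.
Since exterior angles sum to 360: n = 360 / 90 = 4.

4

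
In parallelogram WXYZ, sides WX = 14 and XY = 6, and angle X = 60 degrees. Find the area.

Area = a * b * sin(theta)
Area = 14 * 6 * sin(60 degrees)
Area = 84 * sqrt(3)/2
Area = 42*sqrt(3)

42*sqrt(3)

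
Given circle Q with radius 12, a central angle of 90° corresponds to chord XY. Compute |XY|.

Drop a perpendicular from the center to the chord, bisecting both the chord and the central angle.
Each half-chord = r sin(θ/2) = 12 sin(45°).
The full chord = 2 × 12 × sin(45°) = 12*sqrt(2).

12*sqrt(2)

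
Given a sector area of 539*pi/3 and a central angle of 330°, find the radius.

Sector area A = πr² × θ/360, so r² = 360A / (πθ).
r² = 360 × 539*pi/3 / (π × 330)
r² = 196
r = 14

14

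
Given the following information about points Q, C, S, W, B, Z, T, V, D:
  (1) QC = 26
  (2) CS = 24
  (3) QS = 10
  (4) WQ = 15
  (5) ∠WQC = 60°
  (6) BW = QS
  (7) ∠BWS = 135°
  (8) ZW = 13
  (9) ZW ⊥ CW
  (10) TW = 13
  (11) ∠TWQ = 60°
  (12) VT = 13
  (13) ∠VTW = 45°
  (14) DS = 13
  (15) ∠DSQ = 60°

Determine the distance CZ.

Step 1: By the law of cosines on triangle CQW: CW² = 26² + 15² − 2·26·15·cos(60°) = 511, so CW ≈ 22.61.
Step 2: By the law of cosines on triangle CWZ: CZ² = 22.61² + 13² − 2·22.61·13·cos(90°) = 680, so CZ = 2·√170.

Therefore, the length of CZ = 2·√170.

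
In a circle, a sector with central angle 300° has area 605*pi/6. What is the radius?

r² = 360 × 605*pi/6 / (π × 300) = 121, so r = 11.

11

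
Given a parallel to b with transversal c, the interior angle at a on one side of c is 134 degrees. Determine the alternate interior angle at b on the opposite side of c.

Alternate interior angles lie on opposite sides of the transversal, between the parallel lines.
By the alternate interior angle theorem, they are equal: 134 degrees.

134 degrees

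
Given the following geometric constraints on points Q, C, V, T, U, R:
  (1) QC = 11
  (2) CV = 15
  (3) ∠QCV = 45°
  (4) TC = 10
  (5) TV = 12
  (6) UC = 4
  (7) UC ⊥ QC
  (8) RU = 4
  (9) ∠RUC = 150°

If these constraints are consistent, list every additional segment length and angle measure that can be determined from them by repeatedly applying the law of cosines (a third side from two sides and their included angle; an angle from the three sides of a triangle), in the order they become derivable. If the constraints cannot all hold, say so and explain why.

The constraints are consistent. Derivable facts, in order:
After 1 step:
- CR ≈ 7.73
- QU = √137
- QV ≈ 10.61
- ∠CTV = 85.46°
- ∠CVT = 41.65°
- ∠TCV = 52.89°
After 2 steps:
- ∠CQU = 19.98°
- ∠CQV = 87.88°
- ∠CRU = 15°
- ∠CUQ = 70.02°
- ∠CVQ = 47.12°
- ∠RCU = 15°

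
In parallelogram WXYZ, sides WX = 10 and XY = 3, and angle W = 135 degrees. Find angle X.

In a parallelogram, consecutive angles are supplementary (sum to 180°).
angle X = 180 - angle W
angle X = 180 - 135
angle X = 45 degrees

45 degrees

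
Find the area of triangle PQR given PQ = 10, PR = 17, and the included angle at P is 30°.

Area = (1/2)(10)(17) sin(30°) = (1/2)(10)(17)(1/2) = 85/2

85/2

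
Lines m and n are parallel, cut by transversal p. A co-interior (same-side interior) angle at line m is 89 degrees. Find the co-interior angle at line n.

Co-interior (same-side interior) angles are between the parallel lines on the same side of the transversal.
Unlike corresponding or alternate interior angles, they are supplementary rather than equal.
So the angle = 180 - 89 = 91 degrees.

91 degrees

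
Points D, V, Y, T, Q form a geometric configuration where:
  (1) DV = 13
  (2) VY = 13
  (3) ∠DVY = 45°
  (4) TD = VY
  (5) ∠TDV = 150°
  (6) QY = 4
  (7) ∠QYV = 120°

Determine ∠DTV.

From the given relations: TD = VY = 13.
Step 1: By the law of cosines on triangle TDV: TV² = 13² + 13² − 2·13·13·cos(150°) = 630.72, so TV ≈ 25.11.
Step 2: By the inverse law of cosines on triangle DTV: cos(∠DTV) = (13² + 25.11² − 13²) / (2·13·25.11) = 630.72/652.97 = 0.9659, so ∠DTV = 15°.

Therefore, the measure of angle ∠DTV = 15°.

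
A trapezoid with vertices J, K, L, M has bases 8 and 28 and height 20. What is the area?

A trapezoid's area equals the midsegment times the height.
The midsegment is (8 + 28) / 2 = 18.
Area = 18 * 20 = 360.

360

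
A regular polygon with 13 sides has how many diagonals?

The number of diagonals in an n-gon is n(n - 3)/2.
For n = 13: 13(13 - 3)/2 = 13 × 10 / 2 = 65.

65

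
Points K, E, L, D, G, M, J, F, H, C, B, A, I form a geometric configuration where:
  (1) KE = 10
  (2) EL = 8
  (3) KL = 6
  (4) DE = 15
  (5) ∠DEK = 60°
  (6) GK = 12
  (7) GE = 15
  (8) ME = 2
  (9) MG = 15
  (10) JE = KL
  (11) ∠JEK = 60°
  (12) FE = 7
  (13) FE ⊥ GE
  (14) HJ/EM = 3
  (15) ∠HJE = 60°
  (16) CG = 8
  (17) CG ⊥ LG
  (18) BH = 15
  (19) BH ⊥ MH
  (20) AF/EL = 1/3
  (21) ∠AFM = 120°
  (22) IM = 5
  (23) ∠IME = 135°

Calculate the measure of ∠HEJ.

From the given relations: JE = KL = 6; HJ = 3·EM = 3·2 = 6.
Step 1: By the law of cosines on triangle EJH: EH² = 6² + 6² − 2·6·6·cos(60°) = 36, so EH = 6.
Step 2: By the inverse law of cosines on triangle HEJ: cos(∠HEJ) = (6² + 6² − 6²) / (2·6·6) = 36/72 = 0.5, so ∠HEJ = 60°.

Therefore, the measure of angle ∠HEJ = 60°.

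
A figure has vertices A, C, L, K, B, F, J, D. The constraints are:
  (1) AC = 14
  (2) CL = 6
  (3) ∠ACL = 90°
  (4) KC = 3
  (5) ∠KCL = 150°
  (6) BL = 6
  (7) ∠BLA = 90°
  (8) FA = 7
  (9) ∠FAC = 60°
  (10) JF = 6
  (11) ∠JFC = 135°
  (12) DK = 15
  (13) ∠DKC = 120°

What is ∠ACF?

Step 1: By the law of cosines on triangle CAF: CF² = 14² + 7² − 2·14·7·cos(60°) = 147, so CF = 7·√3.
Step 2: By the inverse law of cosines on triangle ACF: cos(∠ACF) = (14² + (7·√3)² − 7²) / (2·14·7·√3) = 294/339.48 = 0.866, so ∠ACF = 30°.

Therefore, the measure of angle ∠ACF = 30°.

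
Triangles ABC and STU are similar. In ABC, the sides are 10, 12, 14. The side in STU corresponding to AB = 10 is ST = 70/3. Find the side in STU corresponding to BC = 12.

k = 70/3/10 = 7/3. TU = 7/3 * 12 = 28.

28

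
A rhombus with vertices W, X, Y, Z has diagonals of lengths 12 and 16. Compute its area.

Area = (12 * 16) / 2 = 192 / 2 = 96

96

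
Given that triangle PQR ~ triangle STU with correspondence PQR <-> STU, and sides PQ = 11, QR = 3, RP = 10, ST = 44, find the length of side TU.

Since the triangles are similar, the ratio of corresponding sides is constant.
Scale factor k = ST / PQ = 44 / 11 = 4
TU = k * QR = 4 * 3 = 12

12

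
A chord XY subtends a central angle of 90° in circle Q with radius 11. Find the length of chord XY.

Chord = 2(11) sin(45°) = 11*sqrt(2)

11*sqrt(2)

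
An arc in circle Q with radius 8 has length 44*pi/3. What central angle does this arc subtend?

The full circumference is 2πr = 16*pi.
The arc is 44*pi/3 / 16*pi = 11/12 of the full circle.
So the central angle = 11/12 × 360° = 330°.

330°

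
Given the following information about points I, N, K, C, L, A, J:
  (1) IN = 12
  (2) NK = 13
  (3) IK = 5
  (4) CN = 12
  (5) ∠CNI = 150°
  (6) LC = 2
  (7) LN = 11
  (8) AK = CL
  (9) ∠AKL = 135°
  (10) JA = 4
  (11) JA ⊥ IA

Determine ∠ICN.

Step 1: By the law of cosines on triangle CNI: CI² = 12² + 12² − 2·12·12·cos(150°) = 537.42, so CI ≈ 23.18.
Step 2: By the inverse law of cosines on triangle ICN: cos(∠ICN) = (23.18² + 12² − 12²) / (2·23.18·12) = 537.42/556.37 = 0.9659, so ∠ICN = 15°.

Therefore, the measure of angle ∠ICN = 15°.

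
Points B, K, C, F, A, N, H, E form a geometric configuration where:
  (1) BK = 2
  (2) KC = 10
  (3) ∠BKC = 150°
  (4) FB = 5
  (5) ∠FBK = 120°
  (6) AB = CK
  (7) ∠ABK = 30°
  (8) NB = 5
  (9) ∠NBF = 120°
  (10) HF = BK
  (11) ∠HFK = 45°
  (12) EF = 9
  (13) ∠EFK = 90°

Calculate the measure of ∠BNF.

Step 1: By the law of cosines on triangle NBF: NF² = 5² + 5² − 2·5·5·cos(120°) = 75, so NF = 5·√3.
Step 2: By the inverse law of cosines on triangle BNF: cos(∠BNF) = (5² + (5·√3)² − 5²) / (2·5·5·√3) = 75/86.6 = 0.866, so ∠BNF = 30°.

Therefore, the measure of angle ∠BNF = 30°.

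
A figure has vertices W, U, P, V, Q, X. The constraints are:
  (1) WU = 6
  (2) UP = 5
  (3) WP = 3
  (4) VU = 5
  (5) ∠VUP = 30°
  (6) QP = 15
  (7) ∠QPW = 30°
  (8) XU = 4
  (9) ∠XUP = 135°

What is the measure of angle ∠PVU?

Step 1: By the law of cosines on triangle VUP: VP² = 5² + 5² − 2·5·5·cos(30°) = 6.7, so VP ≈ 2.59.
Step 2: By the inverse law of cosines on triangle PVU: cos(∠PVU) = (2.59² + 5² − 5²) / (2·2.59·5) = 6.7/25.88 = 0.2588, so ∠PVU = 75°.

Therefore, the measure of angle ∠PVU = 75°.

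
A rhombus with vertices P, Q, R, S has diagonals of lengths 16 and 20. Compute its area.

The diagonals of a rhombus divide it into four right triangles.
Each triangle has legs 16/ 2 = 8 and 20/2 = 10, so each has area (1/2)*8*10 = 40.
Four such triangles give total area = (d1 * d2) / 2 = 160.

160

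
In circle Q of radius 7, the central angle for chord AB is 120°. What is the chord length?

Drop a perpendicular from the center to the chord, bisecting both the chord and the central angle.
Each half-chord = r sin(θ/2) = 7 sin(60°).
The full chord = 2 × 7 × sin(60°) = 7*sqrt(3).

7*sqrt(3)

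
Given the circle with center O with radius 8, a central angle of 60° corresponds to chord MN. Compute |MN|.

Chord = 2(8) sin(30°) = 8

8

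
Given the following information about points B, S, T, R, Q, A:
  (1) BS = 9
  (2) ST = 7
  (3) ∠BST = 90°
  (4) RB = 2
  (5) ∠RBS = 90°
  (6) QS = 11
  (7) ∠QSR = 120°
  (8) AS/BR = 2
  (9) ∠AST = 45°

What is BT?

Step 1: By the law of cosines on triangle BST: BT² = 9² + 7² − 2·9·7·cos(90°) = 130, so BT = √130.

Therefore, the length of BT = √130.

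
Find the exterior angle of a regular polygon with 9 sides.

Each exterior angle of a regular n-gon is 360 / n.
For n = 9: 360 / 9 = 40 degrees.

40 degrees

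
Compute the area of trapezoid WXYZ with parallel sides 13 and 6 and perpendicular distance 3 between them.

A trapezoid's area equals the midsegment times the height.
The midsegment is (13 + 6) / 2 = 19/2.
Area = 19/2 * 3 = 57/2.

57/2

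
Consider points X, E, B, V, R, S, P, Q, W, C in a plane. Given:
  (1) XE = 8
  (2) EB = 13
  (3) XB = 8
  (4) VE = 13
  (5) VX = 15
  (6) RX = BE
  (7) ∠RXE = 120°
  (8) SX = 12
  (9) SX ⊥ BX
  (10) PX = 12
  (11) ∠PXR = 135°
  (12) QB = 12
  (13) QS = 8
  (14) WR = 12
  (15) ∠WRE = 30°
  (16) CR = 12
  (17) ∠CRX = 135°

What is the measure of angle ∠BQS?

Step 1: By the law of cosines on triangle BXS: BS² = 8² + 12² − 2·8·12·cos(90°) = 208, so BS = 4·√13.
Step 2: By the inverse law of cosines on triangle BQS: cos(∠BQS) = (12² + 8² − (4·√13)²) / (2·12·8) = 0/192 = 0, so ∠BQS = 90°.

Therefore, the measure of angle ∠BQS = 90°.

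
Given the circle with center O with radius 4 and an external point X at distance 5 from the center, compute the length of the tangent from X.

The tangent, radius, and line from the external point to the center form a right triangle.
The right angle is where the tangent meets the radius.
By the Pythagorean theorem: tangent² + 4² = 5²
tangent² = 25 - 16 = 9
tangent = 3

3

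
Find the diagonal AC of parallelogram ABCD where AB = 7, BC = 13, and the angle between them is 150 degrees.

Law of cosines: d^2 = 7^2 + 13^2 - 2(7)(13)cos(150°) = 91*sqrt(3) + 218, so d = sqrt(91*sqrt(3) + 218).

sqrt(91*sqrt(3) + 218)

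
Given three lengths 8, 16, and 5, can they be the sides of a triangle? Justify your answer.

The longest side is 16. The other two sides sum to 5 + 8 = 13.
Since 13 ≤ 16, the two shorter sides cannot reach around to close the triangle.

No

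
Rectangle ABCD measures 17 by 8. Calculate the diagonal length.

A rectangle's diagonal splits it into two right triangles, with the diagonal as the hypotenuse.
By the Pythagorean theorem, d^2 = 17^2 + 8^2 = 353.
Therefore d = sqrt(353).

sqrt(353)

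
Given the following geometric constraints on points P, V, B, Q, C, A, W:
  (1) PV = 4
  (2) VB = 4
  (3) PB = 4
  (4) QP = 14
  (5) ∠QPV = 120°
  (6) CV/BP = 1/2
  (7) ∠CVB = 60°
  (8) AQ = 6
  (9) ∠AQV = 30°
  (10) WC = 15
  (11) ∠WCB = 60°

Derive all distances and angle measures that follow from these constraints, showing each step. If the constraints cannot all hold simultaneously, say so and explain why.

The constraints are consistent.

From the given relations:
  CV = 1/2·BP = 1/2·4 = 2

Step 1: From VP = 4, PQ = 14, and ∠VPQ = 120°, by the law of cosines:
  VQ² = VP² + PQ² - 2·VP·PQ·cos(120°) = 16 + 196 + 56 = 268
  VQ = 2·√67

Step 2: From BV = 4, VC = 2, and ∠BVC = 60°, by the law of cosines:
  BC² = BV² + VC² - 2·BV·VC·cos(60°) = 16 + 4 - 8 = 12
  BC = 2·√3

Step 3: From PB = 4, PV = 4, BV = 4, by the inverse law of cosines:
  cos(∠BPV) = (PB² + PV² - BV²) / (2·PB·PV)
  ∠BPV = 60°

Step 4: From VB = 4, VP = 4, BP = 4, by the inverse law of cosines:
  cos(∠BVP) = (VB² + VP² - BP²) / (2·VB·VP)
  ∠BVP = 60°

Step 5: From BP = 4, BV = 4, PV = 4, by the inverse law of cosines:
  cos(∠PBV) = (BP² + BV² - PV²) / (2·BP·BV)
  ∠PBV = 60°

Step 6: From VQ = 2·√67, QA = 6, and ∠VQA = 30°, by the law of cosines:
  VA² = VQ² + QA² - 2·VQ·QA·cos(30°) = 268 + 36 - 170.1 = 133.9
  VA ≈ 11.57

Step 7: From BC = 2·√3, CW = 15, and ∠BCW = 60°, by the law of cosines:
  BW² = BC² + CW² - 2·BC·CW·cos(60°) = 12 + 225 - 51.96 = 185
  BW ≈ 13.6

Step 8: From VP = 4, VQ = 2·√67, PQ = 14, by the inverse law of cosines:
  cos(∠PVQ) = (VP² + VQ² - PQ²) / (2·VP·VQ)
  ∠PVQ = 47.78°

Step 9: From BC = 2·√3, BV = 4, CV = 2, by the inverse law of cosines:
  cos(∠CBV) = (BC² + BV² - CV²) / (2·BC·BV)
  ∠CBV = 30°

Step 10: From QP = 14, QV = 2·√67, PV = 4, by the inverse law of cosines:
  cos(∠PQV) = (QP² + QV² - PV²) / (2·QP·QV)
  ∠PQV = 12.22°

Step 11: From CB = 2·√3, CV = 2, BV = 4, by the inverse law of cosines:
  cos(∠BCV) = (CB² + CV² - BV²) / (2·CB·CV)
  ∠BCV = 90°

Step 12: From VA = 11.57, VQ = 2·√67, AQ = 6, by the inverse law of cosines:
  cos(∠AVQ) = (VA² + VQ² - AQ²) / (2·VA·VQ)
  ∠AVQ = 15.03°

Step 13: From BC = 2·√3, BW = 13.6, CW = 15, by the inverse law of cosines:
  cos(∠CBW) = (BC² + BW² - CW²) / (2·BC·BW)
  ∠CBW = 107.26°

Step 14: From AQ = 6, AV = 11.57, QV = 2·√67, by the inverse law of cosines:
  cos(∠QAV) = (AQ² + AV² - QV²) / (2·AQ·AV)
  ∠QAV = 134.97°

Step 15: From WB = 13.6, WC = 15, BC = 2·√3, by the inverse law of cosines:
  cos(∠BWC) = (WB² + WC² - BC²) / (2·WB·WC)
  ∠BWC = 12.74°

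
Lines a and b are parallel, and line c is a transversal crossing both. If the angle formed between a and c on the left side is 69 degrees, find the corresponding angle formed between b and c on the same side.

When a transversal crosses parallel lines, angles in the same position at each intersection are called corresponding angles.
These are always equal, so the answer is 69 degrees.

69 degrees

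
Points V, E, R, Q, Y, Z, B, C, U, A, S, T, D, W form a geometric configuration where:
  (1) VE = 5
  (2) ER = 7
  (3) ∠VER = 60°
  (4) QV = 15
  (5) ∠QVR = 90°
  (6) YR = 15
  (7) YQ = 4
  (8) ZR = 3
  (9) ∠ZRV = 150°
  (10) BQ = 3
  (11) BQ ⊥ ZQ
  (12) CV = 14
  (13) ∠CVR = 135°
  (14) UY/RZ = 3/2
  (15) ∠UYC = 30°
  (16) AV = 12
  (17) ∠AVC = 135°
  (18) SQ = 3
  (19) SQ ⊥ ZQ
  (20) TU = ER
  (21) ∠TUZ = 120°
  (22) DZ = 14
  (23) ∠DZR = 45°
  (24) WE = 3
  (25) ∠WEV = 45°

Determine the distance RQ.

Step 1: By the law of cosines on triangle VER: VR² = 5² + 7² − 2·5·7·cos(60°) = 39, so VR = √39.
Step 2: By the law of cosines on triangle RVQ: RQ² = √39² + 15² − 2·√39·15·cos(90°) = 264, so RQ = 2·√66.

Therefore, the length of RQ = 2·√66.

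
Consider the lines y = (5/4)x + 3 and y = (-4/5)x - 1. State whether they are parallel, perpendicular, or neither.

Slope of line 1: m1 = 5/4
Slope of line 2: m2 = -4/5
m1 * m2 = -1, so perpendicular.

Perpendicular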